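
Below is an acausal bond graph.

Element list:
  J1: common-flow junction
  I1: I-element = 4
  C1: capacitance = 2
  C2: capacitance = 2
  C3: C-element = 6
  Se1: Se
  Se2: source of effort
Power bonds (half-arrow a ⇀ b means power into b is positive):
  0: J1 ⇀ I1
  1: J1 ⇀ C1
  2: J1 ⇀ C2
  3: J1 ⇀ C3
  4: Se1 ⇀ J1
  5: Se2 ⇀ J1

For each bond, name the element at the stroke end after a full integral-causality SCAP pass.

b0 stroke at I1
b1 stroke at J1
b2 stroke at J1
b3 stroke at J1
b4 stroke at J1
b5 stroke at J1

#4 stroke at J1  (source Se1 imposes e)
#5 stroke at J1  (source Se2 imposes e)
#0 stroke at I1  (I1 integral (f out))
#1 stroke at J1  (common-f at J1 fixed by 0)
#2 stroke at J1  (J1 flow already set via bond 0)
#3 stroke at J1  (1-jn J1 has f-setter on 0)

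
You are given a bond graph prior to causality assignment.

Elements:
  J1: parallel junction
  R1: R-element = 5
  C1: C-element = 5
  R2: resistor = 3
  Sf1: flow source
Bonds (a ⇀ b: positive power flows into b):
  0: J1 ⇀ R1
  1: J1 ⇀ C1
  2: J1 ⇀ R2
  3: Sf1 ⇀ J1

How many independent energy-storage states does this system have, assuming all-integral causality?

1  (C1 all integral)

β3 stroke→Sf1  (Sf1 fixes flow; stroke at Sf1)
β1 stroke→J1  (C1 integral (e out))
β0 stroke→R1  (J1 effort already set via bond 1)
β2 stroke→R2  (0-jn J1 has e-setter on 1)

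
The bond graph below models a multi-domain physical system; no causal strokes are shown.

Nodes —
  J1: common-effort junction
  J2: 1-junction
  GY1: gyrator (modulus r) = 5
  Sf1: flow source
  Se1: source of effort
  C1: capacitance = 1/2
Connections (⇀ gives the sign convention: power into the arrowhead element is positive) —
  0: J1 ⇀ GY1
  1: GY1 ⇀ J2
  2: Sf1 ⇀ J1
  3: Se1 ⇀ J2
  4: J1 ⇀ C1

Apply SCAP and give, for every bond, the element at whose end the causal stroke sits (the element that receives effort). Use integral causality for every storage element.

#0 →GY1
#1 →GY1
#2 →Sf1
#3 →J2
#4 →J1

β2 |Sf1  (Sf1 fixes flow; stroke at Sf1)
β3 |J2  (Se1 (Se) sets effort on bond)
β1 |GY1  (J2: last free bond brings flow in)
β0 |GY1  (GY1 both-in/both-out from 1)
β4 |J1  (J1: last free bond brings effort in)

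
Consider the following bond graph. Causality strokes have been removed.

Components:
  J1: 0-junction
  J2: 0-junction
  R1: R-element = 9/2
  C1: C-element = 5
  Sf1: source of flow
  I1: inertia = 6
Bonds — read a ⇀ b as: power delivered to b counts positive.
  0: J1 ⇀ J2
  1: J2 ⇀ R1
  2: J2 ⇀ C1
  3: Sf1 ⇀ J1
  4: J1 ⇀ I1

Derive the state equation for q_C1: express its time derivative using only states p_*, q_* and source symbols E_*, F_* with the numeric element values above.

dq_C1/dt = F_Sf1 - p_I1/6 - 2*q_C1/45

#3 →Sf1  (Sf1 (Sf) sets flow on bond)
#2 →J2  (C1 integral (e out))
#0 →J1  (0-jn J2 has e-setter on 2)
#1 →R1  (J2: bond 2 brought effort, rest push out)
#4 →I1  (0-jn J1 has e-setter on 0)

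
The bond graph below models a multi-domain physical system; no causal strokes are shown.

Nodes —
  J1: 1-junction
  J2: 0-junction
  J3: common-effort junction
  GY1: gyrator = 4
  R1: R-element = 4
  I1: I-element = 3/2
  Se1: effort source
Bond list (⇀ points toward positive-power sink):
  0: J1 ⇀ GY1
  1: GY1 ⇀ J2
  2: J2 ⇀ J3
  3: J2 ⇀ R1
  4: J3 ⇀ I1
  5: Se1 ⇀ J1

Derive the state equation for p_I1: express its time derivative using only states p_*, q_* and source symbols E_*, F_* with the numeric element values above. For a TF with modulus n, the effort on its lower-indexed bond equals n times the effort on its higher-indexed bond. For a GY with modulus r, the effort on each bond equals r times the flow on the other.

dp_I1/dt = E_Se1 - 8*p_I1/3

bond 5 →J1  (Se1 fixes effort; stroke away)
bond 0 →GY1  (closing 1-jn rule on J1)
bond 1 →GY1  (GY1 both-in/both-out from 0)
bond 4 →I1  (prefer integral on I1)
bond 2 →J3  (J3 needs exactly one e-in)
bond 3 →J2  (closing 0-jn rule on J2)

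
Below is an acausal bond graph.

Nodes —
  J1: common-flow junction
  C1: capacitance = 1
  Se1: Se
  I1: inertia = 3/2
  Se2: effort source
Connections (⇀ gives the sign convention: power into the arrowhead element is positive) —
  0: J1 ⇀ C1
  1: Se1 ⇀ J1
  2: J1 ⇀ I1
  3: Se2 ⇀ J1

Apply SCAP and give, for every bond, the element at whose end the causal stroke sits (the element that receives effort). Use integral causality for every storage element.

b1 stroke at J1  (Se1 (Se) sets effort on bond)
b3 stroke at J1  (source Se2 imposes e)
b0 stroke at J1  (prefer integral on C1)
b2 stroke at I1  (closing 1-jn rule on J1)

bond 0 →J1
bond 1 →J1
bond 2 →I1
bond 3 →J1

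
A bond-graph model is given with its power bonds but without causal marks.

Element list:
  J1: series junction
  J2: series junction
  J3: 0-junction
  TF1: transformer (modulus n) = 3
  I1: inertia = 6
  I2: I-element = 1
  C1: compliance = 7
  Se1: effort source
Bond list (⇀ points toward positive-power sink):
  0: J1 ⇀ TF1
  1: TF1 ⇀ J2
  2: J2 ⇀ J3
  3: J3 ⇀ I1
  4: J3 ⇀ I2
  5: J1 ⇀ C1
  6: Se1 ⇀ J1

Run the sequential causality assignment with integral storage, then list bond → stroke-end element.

b6 stroke at J1  (source Se1 imposes e)
b3 stroke at I1  (I1 outputs flow p/I1)
b4 stroke at I2  (prefer integral on I2)
b2 stroke at J3  (only one effort-in slot at J3)
b1 stroke at J2  (common-f at J2 fixed by 2)
b0 stroke at TF1  (TF1 one-in-one-out from 1)
b5 stroke at J1  (common-f at J1 fixed by 0)

bond 0 |TF1
bond 1 |J2
bond 2 |J3
bond 3 |I1
bond 4 |I2
bond 5 |J1
bond 6 |J1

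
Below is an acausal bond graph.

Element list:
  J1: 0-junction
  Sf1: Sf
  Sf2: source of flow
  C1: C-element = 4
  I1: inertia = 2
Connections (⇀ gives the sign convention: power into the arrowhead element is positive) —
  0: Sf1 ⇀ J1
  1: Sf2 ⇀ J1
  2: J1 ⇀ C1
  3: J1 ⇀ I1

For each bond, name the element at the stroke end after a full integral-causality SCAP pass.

bond 0 →Sf1
bond 1 →Sf2
bond 2 →J1
bond 3 →I1

bond 0 |Sf1  (Sf1 (Sf) sets flow on bond)
bond 1 |Sf2  (Sf2 (Sf) sets flow on bond)
bond 2 |J1  (C1 integral (e out))
bond 3 |I1  (0-jn J1 has e-setter on 2)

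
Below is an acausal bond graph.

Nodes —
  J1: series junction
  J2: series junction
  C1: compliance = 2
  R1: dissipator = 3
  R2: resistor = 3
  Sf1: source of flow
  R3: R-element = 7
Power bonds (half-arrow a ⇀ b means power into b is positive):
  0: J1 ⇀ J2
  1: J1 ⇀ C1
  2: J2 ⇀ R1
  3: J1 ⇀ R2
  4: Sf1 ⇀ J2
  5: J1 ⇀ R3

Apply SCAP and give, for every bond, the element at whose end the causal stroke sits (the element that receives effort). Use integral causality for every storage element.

β4 stroke at Sf1  (Sf1: flow source, stroke at near end)
β0 stroke at J2  (1-jn J2 has f-setter on 4)
β2 stroke at J2  (J2: bond 4 brought flow, rest push out)
β1 stroke at J1  (J1: bond 0 brought flow, rest push out)
β3 stroke at J1  (J1 flow already set via bond 0)
β5 stroke at J1  (J1 flow already set via bond 0)

bond 0 →J2
bond 1 →J1
bond 2 →J2
bond 3 →J1
bond 4 →Sf1
bond 5 →J1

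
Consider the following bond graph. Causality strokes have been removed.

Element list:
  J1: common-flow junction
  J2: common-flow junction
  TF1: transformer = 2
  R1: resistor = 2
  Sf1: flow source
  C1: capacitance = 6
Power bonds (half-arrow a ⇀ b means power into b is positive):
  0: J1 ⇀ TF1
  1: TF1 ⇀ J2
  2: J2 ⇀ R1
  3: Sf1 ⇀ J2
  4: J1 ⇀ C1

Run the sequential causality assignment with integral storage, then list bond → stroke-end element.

#3 →Sf1  (Sf1 fixes flow; stroke at Sf1)
#1 →J2  (J2: bond 3 brought flow, rest push out)
#2 →J2  (common-f at J2 fixed by 3)
#0 →TF1  (through TF1, causality passes straight; one stroke at TF1)
#4 →J1  (J1: bond 0 brought flow, rest push out)

bond 0 stroke at TF1
bond 1 stroke at J2
bond 2 stroke at J2
bond 3 stroke at Sf1
bond 4 stroke at J1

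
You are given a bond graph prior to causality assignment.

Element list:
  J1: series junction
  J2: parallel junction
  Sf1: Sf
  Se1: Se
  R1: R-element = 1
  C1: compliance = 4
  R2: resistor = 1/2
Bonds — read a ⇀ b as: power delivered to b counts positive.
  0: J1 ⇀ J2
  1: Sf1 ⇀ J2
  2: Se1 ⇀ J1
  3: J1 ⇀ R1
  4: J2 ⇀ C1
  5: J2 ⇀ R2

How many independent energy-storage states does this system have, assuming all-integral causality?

1  (C1 all integral)

b1 stroke→Sf1  (Sf1 fixes flow; stroke at Sf1)
b2 stroke→J1  (Se1: effort source, stroke at far end)
b4 stroke→J2  (C1 integral (e out))
b0 stroke→J1  (J2: bond 4 brought effort, rest push out)
b5 stroke→R2  (common-e at J2 fixed by 4)
b3 stroke→R1  (closing 1-jn rule on J1)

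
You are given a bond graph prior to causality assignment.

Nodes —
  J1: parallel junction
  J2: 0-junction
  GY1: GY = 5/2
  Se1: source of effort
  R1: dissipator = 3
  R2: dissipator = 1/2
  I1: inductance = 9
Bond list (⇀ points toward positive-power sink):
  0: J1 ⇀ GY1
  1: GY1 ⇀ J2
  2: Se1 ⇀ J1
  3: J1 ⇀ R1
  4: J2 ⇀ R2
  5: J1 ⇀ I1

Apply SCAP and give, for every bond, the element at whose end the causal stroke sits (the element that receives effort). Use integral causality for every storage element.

bond 0 stroke→GY1
bond 1 stroke→GY1
bond 2 stroke→J1
bond 3 stroke→R1
bond 4 stroke→J2
bond 5 stroke→I1

#2 stroke at J1  (Se1 fixes effort; stroke away)
#0 stroke at GY1  (J1 effort already set via bond 2)
#3 stroke at R1  (0-jn J1 has e-setter on 2)
#5 stroke at I1  (J1: bond 2 brought effort, rest push out)
#1 stroke at GY1  (GY1: gyrator matches bond 0)
#4 stroke at J2  (closing 0-jn rule on J2)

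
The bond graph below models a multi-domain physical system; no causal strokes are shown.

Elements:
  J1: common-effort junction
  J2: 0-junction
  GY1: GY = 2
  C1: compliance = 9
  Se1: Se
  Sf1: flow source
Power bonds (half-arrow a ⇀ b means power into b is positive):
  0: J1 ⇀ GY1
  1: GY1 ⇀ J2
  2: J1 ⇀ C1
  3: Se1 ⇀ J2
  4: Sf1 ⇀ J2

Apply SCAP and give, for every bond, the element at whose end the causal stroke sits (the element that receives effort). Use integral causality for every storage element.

#0 |GY1
#1 |GY1
#2 |J1
#3 |J2
#4 |Sf1

bond 3 →J2  (Se1: effort source, stroke at far end)
bond 4 →Sf1  (Sf1: flow source, stroke at near end)
bond 1 →GY1  (common-e at J2 fixed by 3)
bond 0 →GY1  (through GY1, causality inverts; strokes same side of GY1)
bond 2 →J1  (J1 needs exactly one e-in)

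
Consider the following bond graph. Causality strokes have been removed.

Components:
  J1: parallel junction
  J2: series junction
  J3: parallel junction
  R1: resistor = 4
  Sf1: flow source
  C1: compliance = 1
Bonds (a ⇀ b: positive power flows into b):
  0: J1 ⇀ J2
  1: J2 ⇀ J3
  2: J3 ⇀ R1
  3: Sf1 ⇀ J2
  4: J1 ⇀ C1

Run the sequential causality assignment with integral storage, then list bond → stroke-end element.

β0 stroke at J2
β1 stroke at J2
β2 stroke at J3
β3 stroke at Sf1
β4 stroke at J1

β3 →Sf1  (source Sf1 imposes f)
β0 →J2  (1-jn J2 has f-setter on 3)
β1 →J2  (1-jn J2 has f-setter on 3)
β2 →J3  (closing 0-jn rule on J3)
β4 →J1  (J1: last free bond brings effort in)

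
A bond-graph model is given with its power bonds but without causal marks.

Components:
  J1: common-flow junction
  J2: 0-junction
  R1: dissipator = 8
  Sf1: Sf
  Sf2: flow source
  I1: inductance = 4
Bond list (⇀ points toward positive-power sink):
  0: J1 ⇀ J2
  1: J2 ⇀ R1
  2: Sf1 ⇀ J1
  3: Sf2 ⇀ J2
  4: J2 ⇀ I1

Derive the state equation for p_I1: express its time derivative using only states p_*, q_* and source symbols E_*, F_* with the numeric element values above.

#2 |Sf1  (source Sf1 imposes f)
#3 |Sf2  (Sf2 (Sf) sets flow on bond)
#0 |J1  (common-f at J1 fixed by 2)
#4 |I1  (I1: I, integral causality)
#1 |J2  (only one effort-in slot at J2)

dp_I1/dt = 8*F_Sf1 + 8*F_Sf2 - 2*p_I1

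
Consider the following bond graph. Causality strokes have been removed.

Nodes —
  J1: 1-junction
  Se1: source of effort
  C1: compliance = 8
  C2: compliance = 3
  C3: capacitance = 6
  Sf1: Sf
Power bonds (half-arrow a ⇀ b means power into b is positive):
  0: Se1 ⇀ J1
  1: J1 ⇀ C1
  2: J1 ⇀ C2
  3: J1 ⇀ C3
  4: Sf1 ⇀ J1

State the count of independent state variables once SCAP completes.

3  (C1, C2, C3 all integral)

β0 stroke at J1  (Se1 fixes effort; stroke away)
β4 stroke at Sf1  (Sf1 (Sf) sets flow on bond)
β1 stroke at J1  (J1 flow already set via bond 4)
β2 stroke at J1  (J1: bond 4 brought flow, rest push out)
β3 stroke at J1  (1-jn J1 has f-setter on 4)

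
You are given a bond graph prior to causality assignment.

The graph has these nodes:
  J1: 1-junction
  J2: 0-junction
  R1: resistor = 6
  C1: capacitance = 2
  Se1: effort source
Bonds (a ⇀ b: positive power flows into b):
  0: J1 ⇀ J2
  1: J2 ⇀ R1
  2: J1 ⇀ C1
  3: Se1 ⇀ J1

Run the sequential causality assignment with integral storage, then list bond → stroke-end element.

β0 stroke→J2
β1 stroke→R1
β2 stroke→J1
β3 stroke→J1

b3 stroke at J1  (Se1 (Se) sets effort on bond)
b2 stroke at J1  (C1 integral (e out))
b0 stroke at J2  (only one flow-in slot at J1)
b1 stroke at R1  (J2: bond 0 brought effort, rest push out)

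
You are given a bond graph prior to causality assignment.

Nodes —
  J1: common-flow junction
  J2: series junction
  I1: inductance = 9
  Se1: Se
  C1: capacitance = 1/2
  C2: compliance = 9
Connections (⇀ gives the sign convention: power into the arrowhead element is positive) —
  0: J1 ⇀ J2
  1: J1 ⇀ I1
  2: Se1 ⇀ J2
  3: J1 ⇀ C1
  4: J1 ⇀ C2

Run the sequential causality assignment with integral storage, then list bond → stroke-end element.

b2 →J2  (Se1 (Se) sets effort on bond)
b0 →J1  (closing 1-jn rule on J2)
b1 →I1  (prefer integral on I1)
b3 →J1  (J1 flow already set via bond 1)
b4 →J1  (J1: bond 1 brought flow, rest push out)

bond 0 |J1
bond 1 |I1
bond 2 |J2
bond 3 |J1
bond 4 |J1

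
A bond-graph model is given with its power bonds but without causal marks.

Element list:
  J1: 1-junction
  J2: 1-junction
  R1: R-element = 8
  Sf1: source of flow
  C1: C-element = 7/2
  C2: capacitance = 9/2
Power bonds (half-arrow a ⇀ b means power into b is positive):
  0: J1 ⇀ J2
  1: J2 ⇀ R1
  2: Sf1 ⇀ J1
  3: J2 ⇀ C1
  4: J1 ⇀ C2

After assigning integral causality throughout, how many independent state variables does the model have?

2  (C1, C2 all integral)

bond 2 stroke at Sf1  (Sf1 fixes flow; stroke at Sf1)
bond 0 stroke at J1  (1-jn J1 has f-setter on 2)
bond 4 stroke at J1  (J1: bond 2 brought flow, rest push out)
bond 1 stroke at J2  (J2: bond 0 brought flow, rest push out)
bond 3 stroke at J2  (common-f at J2 fixed by 0)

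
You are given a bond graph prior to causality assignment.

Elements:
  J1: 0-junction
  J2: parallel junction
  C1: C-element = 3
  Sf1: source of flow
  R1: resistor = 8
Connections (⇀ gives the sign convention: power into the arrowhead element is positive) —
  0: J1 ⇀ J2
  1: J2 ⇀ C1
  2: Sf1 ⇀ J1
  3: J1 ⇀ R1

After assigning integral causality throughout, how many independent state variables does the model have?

#2 stroke at Sf1  (Sf1: flow source, stroke at near end)
#1 stroke at J2  (C1 integral (e out))
#0 stroke at J1  (common-e at J2 fixed by 1)
#3 stroke at R1  (J1: bond 0 brought effort, rest push out)

1  (C1 all integral)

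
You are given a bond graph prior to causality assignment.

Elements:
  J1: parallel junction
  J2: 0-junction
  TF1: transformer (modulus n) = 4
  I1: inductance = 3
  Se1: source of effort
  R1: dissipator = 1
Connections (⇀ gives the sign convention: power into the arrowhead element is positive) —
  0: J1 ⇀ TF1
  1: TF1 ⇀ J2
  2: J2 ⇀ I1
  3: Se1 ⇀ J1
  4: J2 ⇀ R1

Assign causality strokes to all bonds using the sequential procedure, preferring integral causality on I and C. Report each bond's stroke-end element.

bond 0 |TF1
bond 1 |J2
bond 2 |I1
bond 3 |J1
bond 4 |R1

b3 stroke→J1  (Se1: effort source, stroke at far end)
b0 stroke→TF1  (common-e at J1 fixed by 3)
b1 stroke→J2  (through TF1, causality passes straight; one stroke at TF1)
b2 stroke→I1  (common-e at J2 fixed by 1)
b4 stroke→R1  (J2: bond 1 brought effort, rest push out)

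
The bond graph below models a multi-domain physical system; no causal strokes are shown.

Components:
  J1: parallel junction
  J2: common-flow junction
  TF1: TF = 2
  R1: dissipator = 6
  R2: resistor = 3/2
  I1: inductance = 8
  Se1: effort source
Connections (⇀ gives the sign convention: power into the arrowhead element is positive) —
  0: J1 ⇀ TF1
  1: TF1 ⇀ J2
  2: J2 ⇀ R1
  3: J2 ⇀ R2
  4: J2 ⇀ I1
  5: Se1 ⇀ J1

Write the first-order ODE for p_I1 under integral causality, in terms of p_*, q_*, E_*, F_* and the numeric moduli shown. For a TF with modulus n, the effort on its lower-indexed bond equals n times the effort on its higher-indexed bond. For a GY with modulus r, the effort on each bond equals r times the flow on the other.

dp_I1/dt = E_Se1/2 - 15*p_I1/16

b5 →J1  (Se1: effort source, stroke at far end)
b0 →TF1  (J1: bond 5 brought effort, rest push out)
b1 →J2  (TF1: transformer flips bond 0)
b4 →I1  (prefer integral on I1)
b2 →J2  (common-f at J2 fixed by 4)
b3 →J2  (common-f at J2 fixed by 4)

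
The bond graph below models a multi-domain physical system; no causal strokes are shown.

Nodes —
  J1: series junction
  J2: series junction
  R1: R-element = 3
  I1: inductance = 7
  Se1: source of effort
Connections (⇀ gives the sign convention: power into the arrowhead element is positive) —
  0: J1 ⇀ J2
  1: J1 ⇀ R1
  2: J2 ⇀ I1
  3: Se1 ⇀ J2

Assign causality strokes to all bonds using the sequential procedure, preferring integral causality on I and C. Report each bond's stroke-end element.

b0 stroke→J2
b1 stroke→J1
b2 stroke→I1
b3 stroke→J2

β3 stroke→J2  (Se1 fixes effort; stroke away)
β2 stroke→I1  (I1 outputs flow p/I1)
β0 stroke→J2  (common-f at J2 fixed by 2)
β1 stroke→J1  (1-jn J1 has f-setter on 0)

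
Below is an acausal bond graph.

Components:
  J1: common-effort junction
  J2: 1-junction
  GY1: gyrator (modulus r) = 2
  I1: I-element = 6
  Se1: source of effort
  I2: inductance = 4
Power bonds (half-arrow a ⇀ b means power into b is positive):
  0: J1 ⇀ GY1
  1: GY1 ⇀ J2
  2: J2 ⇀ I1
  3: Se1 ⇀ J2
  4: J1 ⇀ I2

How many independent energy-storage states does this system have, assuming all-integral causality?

2  (I1, I2 all integral)

#3 →J2  (source Se1 imposes e)
#2 →I1  (I1: I, integral causality)
#1 →J2  (common-f at J2 fixed by 2)
#0 →J1  (GY GY1: same side as bond 1)
#4 →I2  (0-jn J1 has e-setter on 0)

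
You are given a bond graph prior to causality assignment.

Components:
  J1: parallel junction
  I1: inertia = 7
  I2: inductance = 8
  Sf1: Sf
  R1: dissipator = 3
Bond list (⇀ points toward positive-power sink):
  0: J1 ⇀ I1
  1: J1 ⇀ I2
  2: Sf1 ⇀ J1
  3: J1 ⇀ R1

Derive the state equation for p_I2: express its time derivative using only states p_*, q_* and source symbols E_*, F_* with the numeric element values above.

b2 →Sf1  (Sf1 (Sf) sets flow on bond)
b0 →I1  (I1: I, integral causality)
b1 →I2  (prefer integral on I2)
b3 →J1  (closing 0-jn rule on J1)

dp_I2/dt = 3*F_Sf1 - 3*p_I1/7 - 3*p_I2/8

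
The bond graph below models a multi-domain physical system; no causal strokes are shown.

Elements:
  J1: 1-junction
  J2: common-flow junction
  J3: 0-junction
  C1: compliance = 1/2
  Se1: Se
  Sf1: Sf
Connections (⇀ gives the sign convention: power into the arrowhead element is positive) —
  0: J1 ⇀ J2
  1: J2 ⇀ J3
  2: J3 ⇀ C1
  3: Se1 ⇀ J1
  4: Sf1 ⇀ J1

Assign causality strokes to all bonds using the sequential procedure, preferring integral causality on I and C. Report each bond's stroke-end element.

bond 0 stroke→J1
bond 1 stroke→J2
bond 2 stroke→J3
bond 3 stroke→J1
bond 4 stroke→Sf1

β3 →J1  (Se1 fixes effort; stroke away)
β4 →Sf1  (source Sf1 imposes f)
β0 →J1  (J1 flow already set via bond 4)
β1 →J2  (1-jn J2 has f-setter on 0)
β2 →J3  (only one effort-in slot at J3)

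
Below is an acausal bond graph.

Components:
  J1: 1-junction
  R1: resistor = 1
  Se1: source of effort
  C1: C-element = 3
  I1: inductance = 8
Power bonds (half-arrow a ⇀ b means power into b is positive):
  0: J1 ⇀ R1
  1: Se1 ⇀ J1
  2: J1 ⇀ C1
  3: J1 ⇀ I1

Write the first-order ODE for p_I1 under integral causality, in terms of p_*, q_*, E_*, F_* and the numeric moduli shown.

#1 stroke at J1  (source Se1 imposes e)
#2 stroke at J1  (C1: C, integral causality)
#3 stroke at I1  (I1: I, integral causality)
#0 stroke at J1  (1-jn J1 has f-setter on 3)

dp_I1/dt = E_Se1 - p_I1/8 - q_C1/3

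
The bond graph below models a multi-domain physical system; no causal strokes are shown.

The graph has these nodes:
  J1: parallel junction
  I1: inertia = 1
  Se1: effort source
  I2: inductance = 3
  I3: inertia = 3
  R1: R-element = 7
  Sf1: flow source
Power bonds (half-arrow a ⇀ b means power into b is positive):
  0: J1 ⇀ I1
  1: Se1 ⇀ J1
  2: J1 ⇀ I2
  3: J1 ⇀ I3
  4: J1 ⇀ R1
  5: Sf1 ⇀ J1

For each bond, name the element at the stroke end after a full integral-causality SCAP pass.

bond 1 →J1  (Se1: effort source, stroke at far end)
bond 5 →Sf1  (Sf1: flow source, stroke at near end)
bond 0 →I1  (0-jn J1 has e-setter on 1)
bond 2 →I2  (0-jn J1 has e-setter on 1)
bond 3 →I3  (J1: bond 1 brought effort, rest push out)
bond 4 →R1  (common-e at J1 fixed by 1)

β0 stroke→I1
β1 stroke→J1
β2 stroke→I2
β3 stroke→I3
β4 stroke→R1
β5 stroke→Sf1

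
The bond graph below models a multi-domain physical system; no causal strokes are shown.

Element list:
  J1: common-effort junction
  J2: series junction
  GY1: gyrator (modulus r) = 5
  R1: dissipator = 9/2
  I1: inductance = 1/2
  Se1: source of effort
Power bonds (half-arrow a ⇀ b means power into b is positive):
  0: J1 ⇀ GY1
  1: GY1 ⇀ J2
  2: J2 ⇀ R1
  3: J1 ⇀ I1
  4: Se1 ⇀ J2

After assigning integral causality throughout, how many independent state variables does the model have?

1  (I1 all integral)

β4 |J2  (Se1 fixes effort; stroke away)
β3 |I1  (prefer integral on I1)
β0 |J1  (closing 0-jn rule on J1)
β1 |J2  (through GY1, causality inverts; strokes same side of GY1)
β2 |R1  (only one flow-in slot at J2)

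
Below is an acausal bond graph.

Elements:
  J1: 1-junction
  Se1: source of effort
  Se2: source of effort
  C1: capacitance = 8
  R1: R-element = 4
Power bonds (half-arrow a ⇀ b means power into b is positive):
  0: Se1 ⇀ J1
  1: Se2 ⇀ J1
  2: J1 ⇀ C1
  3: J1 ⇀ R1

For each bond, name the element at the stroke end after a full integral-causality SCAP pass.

#0 stroke at J1
#1 stroke at J1
#2 stroke at J1
#3 stroke at R1

#0 stroke→J1  (source Se1 imposes e)
#1 stroke→J1  (Se2 fixes effort; stroke away)
#2 stroke→J1  (prefer integral on C1)
#3 stroke→R1  (J1: last free bond brings flow in)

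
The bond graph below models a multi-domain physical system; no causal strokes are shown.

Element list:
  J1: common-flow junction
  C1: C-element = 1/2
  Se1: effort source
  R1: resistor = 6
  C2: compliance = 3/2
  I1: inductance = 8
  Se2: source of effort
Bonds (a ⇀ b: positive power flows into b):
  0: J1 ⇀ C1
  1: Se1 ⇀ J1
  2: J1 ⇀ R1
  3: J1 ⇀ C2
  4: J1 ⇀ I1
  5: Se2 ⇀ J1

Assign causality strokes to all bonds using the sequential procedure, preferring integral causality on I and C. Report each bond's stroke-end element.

bond 1 →J1  (Se1: effort source, stroke at far end)
bond 5 →J1  (Se2 (Se) sets effort on bond)
bond 0 →J1  (C1: C, integral causality)
bond 3 →J1  (C2: C, integral causality)
bond 4 →I1  (I1 integral (f out))
bond 2 →J1  (1-jn J1 has f-setter on 4)

β0 stroke at J1
β1 stroke at J1
β2 stroke at J1
β3 stroke at J1
β4 stroke at I1
β5 stroke at J1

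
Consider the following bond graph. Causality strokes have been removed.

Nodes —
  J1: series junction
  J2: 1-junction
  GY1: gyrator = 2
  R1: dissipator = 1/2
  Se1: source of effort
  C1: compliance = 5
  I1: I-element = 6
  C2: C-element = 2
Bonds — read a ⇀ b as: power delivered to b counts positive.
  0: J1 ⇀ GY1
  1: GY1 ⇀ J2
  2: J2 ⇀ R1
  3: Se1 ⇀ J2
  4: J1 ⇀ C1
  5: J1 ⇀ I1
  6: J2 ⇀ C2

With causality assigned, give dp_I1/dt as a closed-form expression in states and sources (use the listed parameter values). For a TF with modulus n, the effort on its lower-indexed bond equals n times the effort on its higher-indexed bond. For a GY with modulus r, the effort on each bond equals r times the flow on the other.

dp_I1/dt = -4*E_Se1 - 4*p_I1/3 - q_C1/5 + 2*q_C2

bond 3 →J2  (Se1 (Se) sets effort on bond)
bond 4 →J1  (prefer integral on C1)
bond 5 →I1  (prefer integral on I1)
bond 0 →J1  (1-jn J1 has f-setter on 5)
bond 1 →J2  (through GY1, causality inverts; strokes same side of GY1)
bond 6 →J2  (C2 integral (e out))
bond 2 →R1  (only one flow-in slot at J2)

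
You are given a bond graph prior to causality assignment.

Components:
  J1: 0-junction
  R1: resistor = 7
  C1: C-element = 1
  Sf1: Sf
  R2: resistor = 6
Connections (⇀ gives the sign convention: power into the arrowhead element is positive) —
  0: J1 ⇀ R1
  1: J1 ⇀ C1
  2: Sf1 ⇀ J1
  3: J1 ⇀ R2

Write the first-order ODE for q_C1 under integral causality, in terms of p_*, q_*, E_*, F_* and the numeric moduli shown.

β2 stroke→Sf1  (Sf1 fixes flow; stroke at Sf1)
β1 stroke→J1  (C1 outputs effort q/C1)
β0 stroke→R1  (J1 effort already set via bond 1)
β3 stroke→R2  (J1 effort already set via bond 1)

dq_C1/dt = F_Sf1 - 13*q_C1/42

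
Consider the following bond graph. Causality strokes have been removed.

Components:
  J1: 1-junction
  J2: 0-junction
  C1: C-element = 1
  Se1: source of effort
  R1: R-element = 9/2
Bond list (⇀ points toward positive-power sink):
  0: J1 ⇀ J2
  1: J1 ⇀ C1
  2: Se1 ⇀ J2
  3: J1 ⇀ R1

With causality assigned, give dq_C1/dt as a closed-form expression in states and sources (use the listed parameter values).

#2 |J2  (Se1 fixes effort; stroke away)
#0 |J1  (J2 effort already set via bond 2)
#1 |J1  (prefer integral on C1)
#3 |R1  (J1: last free bond brings flow in)

dq_C1/dt = -2*E_Se1/9 - 2*q_C1/9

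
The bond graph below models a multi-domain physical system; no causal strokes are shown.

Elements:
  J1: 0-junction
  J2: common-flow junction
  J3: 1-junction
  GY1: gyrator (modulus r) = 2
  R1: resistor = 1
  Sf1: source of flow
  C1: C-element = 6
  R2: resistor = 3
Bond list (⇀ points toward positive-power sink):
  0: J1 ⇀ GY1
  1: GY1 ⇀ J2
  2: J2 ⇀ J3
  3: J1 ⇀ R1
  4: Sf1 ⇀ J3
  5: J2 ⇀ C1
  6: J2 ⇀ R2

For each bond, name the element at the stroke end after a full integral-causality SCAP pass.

β0 stroke→J1
β1 stroke→J2
β2 stroke→J3
β3 stroke→R1
β4 stroke→Sf1
β5 stroke→J2
β6 stroke→J2

b4 |Sf1  (Sf1 fixes flow; stroke at Sf1)
b2 |J3  (1-jn J3 has f-setter on 4)
b1 |J2  (common-f at J2 fixed by 2)
b5 |J2  (J2: bond 2 brought flow, rest push out)
b6 |J2  (common-f at J2 fixed by 2)
b0 |J1  (through GY1, causality inverts; strokes same side of GY1)
b3 |R1  (J1 effort already set via bond 0)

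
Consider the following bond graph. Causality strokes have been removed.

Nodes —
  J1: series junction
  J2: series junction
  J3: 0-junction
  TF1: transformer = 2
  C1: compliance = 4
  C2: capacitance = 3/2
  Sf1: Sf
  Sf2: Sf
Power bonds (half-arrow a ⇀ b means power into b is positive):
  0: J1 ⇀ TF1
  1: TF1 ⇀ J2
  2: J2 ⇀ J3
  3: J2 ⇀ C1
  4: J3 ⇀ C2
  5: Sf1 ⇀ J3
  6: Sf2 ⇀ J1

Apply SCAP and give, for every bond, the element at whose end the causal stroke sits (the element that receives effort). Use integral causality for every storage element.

b5 stroke at Sf1  (Sf1 fixes flow; stroke at Sf1)
b6 stroke at Sf2  (Sf2 fixes flow; stroke at Sf2)
b0 stroke at J1  (1-jn J1 has f-setter on 6)
b1 stroke at TF1  (TF1 one-in-one-out from 0)
b2 stroke at J2  (common-f at J2 fixed by 1)
b3 stroke at J2  (J2: bond 1 brought flow, rest push out)
b4 stroke at J3  (closing 0-jn rule on J3)

β0 stroke at J1
β1 stroke at TF1
β2 stroke at J2
β3 stroke at J2
β4 stroke at J3
β5 stroke at Sf1
β6 stroke at Sf2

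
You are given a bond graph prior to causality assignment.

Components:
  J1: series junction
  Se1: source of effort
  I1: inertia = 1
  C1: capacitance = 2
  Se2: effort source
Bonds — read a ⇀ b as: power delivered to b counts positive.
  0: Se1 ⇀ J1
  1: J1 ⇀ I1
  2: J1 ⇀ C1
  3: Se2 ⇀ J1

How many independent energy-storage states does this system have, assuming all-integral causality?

2  (C1, I1 all integral)

#0 stroke at J1  (Se1 fixes effort; stroke away)
#3 stroke at J1  (Se2 (Se) sets effort on bond)
#1 stroke at I1  (I1 outputs flow p/I1)
#2 stroke at J1  (J1 flow already set via bond 1)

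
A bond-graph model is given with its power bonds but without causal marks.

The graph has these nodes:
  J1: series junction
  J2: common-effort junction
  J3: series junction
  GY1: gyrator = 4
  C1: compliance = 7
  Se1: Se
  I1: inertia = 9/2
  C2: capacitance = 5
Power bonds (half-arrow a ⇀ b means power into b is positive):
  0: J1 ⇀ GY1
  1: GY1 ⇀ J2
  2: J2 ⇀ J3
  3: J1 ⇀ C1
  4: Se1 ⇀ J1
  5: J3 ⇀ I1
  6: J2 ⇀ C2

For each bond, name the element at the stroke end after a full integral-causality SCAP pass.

β4 →J1  (Se1 fixes effort; stroke away)
β3 →J1  (C1 integral (e out))
β0 →GY1  (J1 needs exactly one f-in)
β1 →GY1  (through GY1, causality inverts; strokes same side of GY1)
β5 →I1  (I1 integral (f out))
β2 →J3  (J3: bond 5 brought flow, rest push out)
β6 →J2  (only one effort-in slot at J2)

b0 |GY1
b1 |GY1
b2 |J3
b3 |J1
b4 |J1
b5 |I1
b6 |J2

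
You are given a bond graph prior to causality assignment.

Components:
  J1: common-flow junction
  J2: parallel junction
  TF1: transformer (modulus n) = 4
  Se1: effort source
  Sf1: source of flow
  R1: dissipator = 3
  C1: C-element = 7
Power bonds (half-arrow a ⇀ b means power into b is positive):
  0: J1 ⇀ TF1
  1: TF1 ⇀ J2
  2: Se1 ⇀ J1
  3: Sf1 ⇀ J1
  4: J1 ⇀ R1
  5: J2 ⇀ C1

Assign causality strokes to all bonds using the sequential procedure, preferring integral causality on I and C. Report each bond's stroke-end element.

#0 stroke→J1
#1 stroke→TF1
#2 stroke→J1
#3 stroke→Sf1
#4 stroke→J1
#5 stroke→J2

β2 |J1  (Se1 (Se) sets effort on bond)
β3 |Sf1  (Sf1 fixes flow; stroke at Sf1)
β0 |J1  (J1 flow already set via bond 3)
β4 |J1  (1-jn J1 has f-setter on 3)
β1 |TF1  (TF1 one-in-one-out from 0)
β5 |J2  (J2: last free bond brings effort in)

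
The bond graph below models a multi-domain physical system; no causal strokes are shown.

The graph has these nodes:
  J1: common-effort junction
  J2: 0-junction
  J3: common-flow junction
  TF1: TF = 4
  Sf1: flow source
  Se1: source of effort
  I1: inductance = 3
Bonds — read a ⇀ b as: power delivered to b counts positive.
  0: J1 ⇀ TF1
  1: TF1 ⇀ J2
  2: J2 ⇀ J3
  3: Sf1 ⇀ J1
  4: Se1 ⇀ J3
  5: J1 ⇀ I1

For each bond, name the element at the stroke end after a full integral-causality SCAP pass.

bond 0 stroke→J1
bond 1 stroke→TF1
bond 2 stroke→J2
bond 3 stroke→Sf1
bond 4 stroke→J3
bond 5 stroke→I1

b3 stroke at Sf1  (Sf1: flow source, stroke at near end)
b4 stroke at J3  (Se1 fixes effort; stroke away)
b2 stroke at J2  (only one flow-in slot at J3)
b1 stroke at TF1  (J2: bond 2 brought effort, rest push out)
b0 stroke at J1  (through TF1, causality passes straight; one stroke at TF1)
b5 stroke at I1  (0-jn J1 has e-setter on 0)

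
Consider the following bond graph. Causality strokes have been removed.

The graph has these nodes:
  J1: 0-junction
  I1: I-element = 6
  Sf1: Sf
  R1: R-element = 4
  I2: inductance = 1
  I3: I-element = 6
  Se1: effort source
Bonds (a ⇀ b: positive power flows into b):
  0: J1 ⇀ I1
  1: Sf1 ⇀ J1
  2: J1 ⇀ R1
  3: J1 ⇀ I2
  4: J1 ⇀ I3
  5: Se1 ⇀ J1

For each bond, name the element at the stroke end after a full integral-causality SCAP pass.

b1 stroke at Sf1  (Sf1 (Sf) sets flow on bond)
b5 stroke at J1  (source Se1 imposes e)
b0 stroke at I1  (J1 effort already set via bond 5)
b2 stroke at R1  (J1: bond 5 brought effort, rest push out)
b3 stroke at I2  (J1 effort already set via bond 5)
b4 stroke at I3  (common-e at J1 fixed by 5)

b0 →I1
b1 →Sf1
b2 →R1
b3 →I2
b4 →I3
b5 →J1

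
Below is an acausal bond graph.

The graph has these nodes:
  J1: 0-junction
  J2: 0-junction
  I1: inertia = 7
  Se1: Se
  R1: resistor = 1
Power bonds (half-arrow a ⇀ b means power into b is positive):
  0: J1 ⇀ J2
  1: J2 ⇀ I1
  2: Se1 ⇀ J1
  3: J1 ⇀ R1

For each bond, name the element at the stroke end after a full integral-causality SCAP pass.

β0 →J2
β1 →I1
β2 →J1
β3 →R1

bond 2 stroke→J1  (Se1 (Se) sets effort on bond)
bond 0 stroke→J2  (0-jn J1 has e-setter on 2)
bond 3 stroke→R1  (0-jn J1 has e-setter on 2)
bond 1 stroke→I1  (common-e at J2 fixed by 0)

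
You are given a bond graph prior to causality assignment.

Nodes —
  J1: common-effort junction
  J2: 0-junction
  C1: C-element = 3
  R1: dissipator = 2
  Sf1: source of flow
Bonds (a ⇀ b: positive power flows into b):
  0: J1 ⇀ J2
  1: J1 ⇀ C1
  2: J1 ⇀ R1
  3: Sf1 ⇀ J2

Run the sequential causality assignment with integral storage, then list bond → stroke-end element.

#3 stroke at Sf1  (Sf1: flow source, stroke at near end)
#0 stroke at J2  (only one effort-in slot at J2)
#1 stroke at J1  (prefer integral on C1)
#2 stroke at R1  (common-e at J1 fixed by 1)

bond 0 stroke at J2
bond 1 stroke at J1
bond 2 stroke at R1
bond 3 stroke at Sf1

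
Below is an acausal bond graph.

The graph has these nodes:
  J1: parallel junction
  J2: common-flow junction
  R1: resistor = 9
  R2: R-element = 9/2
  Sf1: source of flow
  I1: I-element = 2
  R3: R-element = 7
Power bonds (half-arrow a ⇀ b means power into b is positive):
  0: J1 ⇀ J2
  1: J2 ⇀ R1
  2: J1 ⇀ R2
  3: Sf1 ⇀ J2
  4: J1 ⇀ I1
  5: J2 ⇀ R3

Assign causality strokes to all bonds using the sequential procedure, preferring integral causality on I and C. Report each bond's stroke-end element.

b0 stroke→J2
b1 stroke→J2
b2 stroke→J1
b3 stroke→Sf1
b4 stroke→I1
b5 stroke→J2

bond 3 stroke at Sf1  (source Sf1 imposes f)
bond 0 stroke at J2  (1-jn J2 has f-setter on 3)
bond 1 stroke at J2  (1-jn J2 has f-setter on 3)
bond 5 stroke at J2  (J2 flow already set via bond 3)
bond 4 stroke at I1  (I1 outputs flow p/I1)
bond 2 stroke at J1  (only one effort-in slot at J1)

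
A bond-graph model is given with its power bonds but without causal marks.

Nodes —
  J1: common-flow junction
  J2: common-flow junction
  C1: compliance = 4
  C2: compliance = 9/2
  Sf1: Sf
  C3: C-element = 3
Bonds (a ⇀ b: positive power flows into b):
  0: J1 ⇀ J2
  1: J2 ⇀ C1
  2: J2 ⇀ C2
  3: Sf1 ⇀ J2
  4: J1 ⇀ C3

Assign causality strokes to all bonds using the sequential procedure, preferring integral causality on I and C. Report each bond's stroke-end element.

β3 →Sf1  (Sf1 fixes flow; stroke at Sf1)
β0 →J2  (common-f at J2 fixed by 3)
β1 →J2  (J2 flow already set via bond 3)
β2 →J2  (common-f at J2 fixed by 3)
β4 →J1  (J1 flow already set via bond 0)

bond 0 stroke→J2
bond 1 stroke→J2
bond 2 stroke→J2
bond 3 stroke→Sf1
bond 4 stroke→J1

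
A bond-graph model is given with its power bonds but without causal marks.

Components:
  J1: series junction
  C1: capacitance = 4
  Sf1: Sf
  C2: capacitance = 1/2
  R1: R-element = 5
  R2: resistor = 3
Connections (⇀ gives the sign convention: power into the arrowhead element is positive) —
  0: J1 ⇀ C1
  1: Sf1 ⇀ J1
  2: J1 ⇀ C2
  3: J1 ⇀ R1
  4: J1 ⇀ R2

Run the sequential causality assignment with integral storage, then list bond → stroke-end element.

bond 1 stroke at Sf1  (source Sf1 imposes f)
bond 0 stroke at J1  (1-jn J1 has f-setter on 1)
bond 2 stroke at J1  (1-jn J1 has f-setter on 1)
bond 3 stroke at J1  (J1 flow already set via bond 1)
bond 4 stroke at J1  (common-f at J1 fixed by 1)

#0 stroke→J1
#1 stroke→Sf1
#2 stroke→J1
#3 stroke→J1
#4 stroke→J1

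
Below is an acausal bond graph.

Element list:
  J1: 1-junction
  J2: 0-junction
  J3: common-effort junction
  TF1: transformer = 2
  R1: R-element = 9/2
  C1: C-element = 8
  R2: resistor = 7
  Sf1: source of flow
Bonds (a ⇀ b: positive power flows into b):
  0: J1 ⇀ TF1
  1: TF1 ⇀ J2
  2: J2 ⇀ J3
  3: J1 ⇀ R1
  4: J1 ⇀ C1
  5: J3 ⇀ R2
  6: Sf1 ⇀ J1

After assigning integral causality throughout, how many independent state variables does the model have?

1  (C1 all integral)

b6 stroke at Sf1  (Sf1 fixes flow; stroke at Sf1)
b0 stroke at J1  (J1: bond 6 brought flow, rest push out)
b3 stroke at J1  (1-jn J1 has f-setter on 6)
b4 stroke at J1  (1-jn J1 has f-setter on 6)
b1 stroke at TF1  (TF1 one-in-one-out from 0)
b2 stroke at J2  (closing 0-jn rule on J2)
b5 stroke at J3  (J3 needs exactly one e-in)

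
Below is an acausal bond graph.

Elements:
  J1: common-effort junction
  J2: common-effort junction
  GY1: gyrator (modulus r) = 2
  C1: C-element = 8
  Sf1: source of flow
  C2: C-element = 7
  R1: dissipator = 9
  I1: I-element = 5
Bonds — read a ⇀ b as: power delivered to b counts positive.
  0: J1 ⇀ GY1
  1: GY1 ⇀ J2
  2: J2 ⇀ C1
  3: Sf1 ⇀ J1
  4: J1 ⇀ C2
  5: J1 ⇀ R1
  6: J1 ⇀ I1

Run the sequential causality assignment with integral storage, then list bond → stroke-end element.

b0 stroke at GY1
b1 stroke at GY1
b2 stroke at J2
b3 stroke at Sf1
b4 stroke at J1
b5 stroke at R1
b6 stroke at I1

bond 3 |Sf1  (Sf1: flow source, stroke at near end)
bond 2 |J2  (C1 integral (e out))
bond 1 |GY1  (0-jn J2 has e-setter on 2)
bond 0 |GY1  (GY1: gyrator matches bond 1)
bond 4 |J1  (prefer integral on C2)
bond 5 |R1  (0-jn J1 has e-setter on 4)
bond 6 |I1  (J1 effort already set via bond 4)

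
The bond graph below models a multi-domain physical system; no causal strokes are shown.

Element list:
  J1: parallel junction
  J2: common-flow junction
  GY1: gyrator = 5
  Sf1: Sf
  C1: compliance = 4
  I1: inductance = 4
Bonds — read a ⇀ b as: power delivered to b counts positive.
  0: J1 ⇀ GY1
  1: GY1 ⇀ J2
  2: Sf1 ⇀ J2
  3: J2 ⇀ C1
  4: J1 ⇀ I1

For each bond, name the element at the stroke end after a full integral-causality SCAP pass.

b0 stroke at J1
b1 stroke at J2
b2 stroke at Sf1
b3 stroke at J2
b4 stroke at I1

#2 stroke at Sf1  (source Sf1 imposes f)
#1 stroke at J2  (J2: bond 2 brought flow, rest push out)
#3 stroke at J2  (common-f at J2 fixed by 2)
#0 stroke at J1  (GY1: gyrator matches bond 1)
#4 stroke at I1  (common-e at J1 fixed by 0)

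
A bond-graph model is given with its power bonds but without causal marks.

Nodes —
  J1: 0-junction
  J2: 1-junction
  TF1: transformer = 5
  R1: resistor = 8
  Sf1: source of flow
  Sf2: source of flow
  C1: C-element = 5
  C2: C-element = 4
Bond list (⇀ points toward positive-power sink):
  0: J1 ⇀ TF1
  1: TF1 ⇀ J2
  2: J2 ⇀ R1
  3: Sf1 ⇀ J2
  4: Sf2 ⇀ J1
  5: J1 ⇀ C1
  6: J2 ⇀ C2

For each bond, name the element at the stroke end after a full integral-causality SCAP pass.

β0 stroke→TF1
β1 stroke→J2
β2 stroke→J2
β3 stroke→Sf1
β4 stroke→Sf2
β5 stroke→J1
β6 stroke→J2

b3 stroke at Sf1  (Sf1: flow source, stroke at near end)
b4 stroke at Sf2  (Sf2: flow source, stroke at near end)
b1 stroke at J2  (J2 flow already set via bond 3)
b2 stroke at J2  (common-f at J2 fixed by 3)
b6 stroke at J2  (common-f at J2 fixed by 3)
b0 stroke at TF1  (TF1: transformer flips bond 1)
b5 stroke at J1  (J1 needs exactly one e-in)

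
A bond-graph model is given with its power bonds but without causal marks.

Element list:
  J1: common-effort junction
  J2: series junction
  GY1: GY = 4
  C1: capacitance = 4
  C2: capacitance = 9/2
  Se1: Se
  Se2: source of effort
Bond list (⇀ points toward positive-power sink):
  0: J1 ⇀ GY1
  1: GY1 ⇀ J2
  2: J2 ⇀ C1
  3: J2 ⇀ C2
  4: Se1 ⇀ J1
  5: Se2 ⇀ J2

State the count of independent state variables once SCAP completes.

2  (C1, C2 all integral)

β4 stroke at J1  (Se1 (Se) sets effort on bond)
β5 stroke at J2  (Se2 fixes effort; stroke away)
β0 stroke at GY1  (J1: bond 4 brought effort, rest push out)
β1 stroke at GY1  (GY1 both-in/both-out from 0)
β2 stroke at J2  (J2 flow already set via bond 1)
β3 stroke at J2  (J2: bond 1 brought flow, rest push out)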